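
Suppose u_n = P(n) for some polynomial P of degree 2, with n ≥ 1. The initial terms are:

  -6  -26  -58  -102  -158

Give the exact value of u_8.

1st diffs: -20, -32, -44, -56.
2nd diffs: -12, -12, -12 (constant).
Newton forward-difference form: u_n = -6 + (-20)·C(n-1,1) + (-12)·C(n-1,2).
At n = 8: n-1 = 7, so u_8 = -6 - 140 - 252 = -398.

-398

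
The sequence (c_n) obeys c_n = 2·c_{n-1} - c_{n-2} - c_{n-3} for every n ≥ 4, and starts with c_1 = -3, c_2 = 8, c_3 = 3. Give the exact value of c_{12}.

241

Step forward from the initial values:
c_4 = 1, c_5 = -9, c_6 = -22, c_7 = -36, c_8 = -41, c_9 = -24, c_{10} = 29, c_{11} = 123, c_{12} = 241.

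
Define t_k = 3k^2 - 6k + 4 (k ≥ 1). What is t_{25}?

t_{25} = 3·25^2 - 6·25 + 4 = 1729.

1729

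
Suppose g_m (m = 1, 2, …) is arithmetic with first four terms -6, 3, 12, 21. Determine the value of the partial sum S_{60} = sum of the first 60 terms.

Common difference d = 9.
g_m = -6 + (m - 1)·9.
g_{60} = 525; S = 60·(-6 + 525)/2 = 15570.

15570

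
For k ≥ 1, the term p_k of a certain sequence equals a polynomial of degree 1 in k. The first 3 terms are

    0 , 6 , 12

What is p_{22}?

1st diffs: 6, 6 (constant).
So p_k = 6k - 6.
Evaluating at k = 22 gives p_{22} = 126.

126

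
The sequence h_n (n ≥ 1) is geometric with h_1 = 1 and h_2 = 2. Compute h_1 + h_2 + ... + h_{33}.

8589934591

Common ratio r = 2.
h_n = 1·2^(n-1).
S = 1·(2^33 - 1)/(2 - 1) = 1·(8589934592 - 1)/(1) = 8589934591.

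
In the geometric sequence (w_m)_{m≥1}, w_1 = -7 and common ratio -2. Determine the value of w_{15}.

w_m = (-7)·(-2)^(m-1).
w_{15} = (-7)·(-2)^14 = -114688.

-114688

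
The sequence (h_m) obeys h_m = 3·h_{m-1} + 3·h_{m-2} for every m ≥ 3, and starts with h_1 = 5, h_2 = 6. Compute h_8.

24462

h_3 = 33; h_4 = 117; h_5 = 450; h_6 = 1701; h_7 = 6453; h_8 = 24462.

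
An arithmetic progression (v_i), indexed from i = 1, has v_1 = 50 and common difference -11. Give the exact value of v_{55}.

-544

v_i = 50 + (i - 1)·(-11).
v_{55} = 50 + 54·(-11) = -544.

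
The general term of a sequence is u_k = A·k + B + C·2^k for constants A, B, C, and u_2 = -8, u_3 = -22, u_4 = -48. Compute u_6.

The three given values yield: 2A + B + 4C = -8; 3A + B + 8C = -22; 4A + B + 16C = -48.
Subtracting the first from the second: A + 4C = -14.
Subtracting the second from the third: A + 8C = -26.
Solving: C = -3, A = -2, then B = 8.
Hence u_6 = -2·6 + 8 + (-3)·64 = -196.

-196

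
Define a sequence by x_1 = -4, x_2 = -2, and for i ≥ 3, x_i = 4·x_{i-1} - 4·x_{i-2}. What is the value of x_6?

Applying the relation repeatedly:
x_3 = 8; x_4 = 40; x_5 = 128; x_6 = 352.
(Characteristic roots are 2 and 2.)

352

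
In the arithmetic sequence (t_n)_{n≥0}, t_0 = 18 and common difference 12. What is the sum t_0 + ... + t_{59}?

22320

t_n = 18 + (n - 0)·12.
t_{59} = 726; S = 60·(18 + 726)/2 = 22320.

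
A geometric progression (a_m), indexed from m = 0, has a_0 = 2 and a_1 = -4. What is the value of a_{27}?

Common ratio r = -2.
a_m = 2·(-2)^(m-0).
a_{27} = 2·(-2)^27 = -268435456.

-268435456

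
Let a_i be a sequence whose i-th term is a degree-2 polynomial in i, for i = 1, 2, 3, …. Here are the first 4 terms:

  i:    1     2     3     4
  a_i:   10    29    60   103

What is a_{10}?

1st diffs: 19, 31, 43.
2nd diffs: 12, 12 (constant).
Newton forward-difference form: a_i = 10 + 19·C(i-1,1) + 12·C(i-1,2).
At i = 10: i-1 = 9, so a_{10} = 10 + 171 + 432 = 613.

613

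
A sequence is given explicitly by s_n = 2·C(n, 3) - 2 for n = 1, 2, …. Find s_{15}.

C(15, 3) = 455, so s_{15} = 908.

908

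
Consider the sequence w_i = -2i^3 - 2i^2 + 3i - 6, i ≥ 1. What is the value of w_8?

w_8 = -2·8^3 - 2·8^2 + 3·8 - 6 = -1134.

-1134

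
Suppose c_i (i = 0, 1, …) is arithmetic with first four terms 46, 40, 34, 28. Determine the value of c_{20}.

Common difference d = -6.
c_i = 46 + (i - 0)·(-6).
c_{20} = 46 + 20·(-6) = -74.

-74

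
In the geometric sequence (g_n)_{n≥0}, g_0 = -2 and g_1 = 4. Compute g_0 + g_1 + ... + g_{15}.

43690

Common ratio r = -2.
g_n = (-2)·(-2)^(n-0).
S = (-2)·((-2)^16 - 1)/(-2 - 1) = (-2)·(65536 - 1)/(-3) = 43690.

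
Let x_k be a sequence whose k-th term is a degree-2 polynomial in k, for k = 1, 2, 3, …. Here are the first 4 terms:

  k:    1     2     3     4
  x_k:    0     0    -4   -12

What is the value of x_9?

-112

1st diffs: 0, -4, -8.
2nd diffs: -4, -4 (constant).
Newton forward-difference form: x_k = (-4)·C(k-1,2).
At k = 9: k-1 = 8, so x_9 = -112 = -112.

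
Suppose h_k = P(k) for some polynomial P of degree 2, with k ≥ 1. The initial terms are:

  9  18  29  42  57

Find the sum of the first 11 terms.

924

1st diffs: 9, 11, 13, 15.
2nd diffs: 2, 2, 2 (constant).
So h_k = k^2 + 6k + 2.
Continuing: …, 74, 93, 114, 137, …, h_{11} = 189.
Summing k = 1..11 (11 terms) gives 924.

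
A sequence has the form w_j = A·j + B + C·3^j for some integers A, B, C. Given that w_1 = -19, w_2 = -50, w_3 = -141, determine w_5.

At j = 1, 2, 3: A + B + 3C = -19; 2A + B + 9C = -50; 3A + B + 27C = -141.
Subtracting the first from the second: A + 6C = -31.
Subtracting the second from the third: A + 18C = -91.
Solving: C = -5, A = -1, then B = -3.
So w_j = -1·j + (-3) + (-5)·3^j; at j=5 this is -1223.

-1223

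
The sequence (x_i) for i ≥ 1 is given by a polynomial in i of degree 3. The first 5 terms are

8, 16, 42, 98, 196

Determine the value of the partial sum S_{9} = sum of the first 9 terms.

3384

1st diffs: 8, 26, 56, 98.
2nd diffs: 18, 30, 42.
3rd diffs: 12, 12 (constant).
Newton forward-difference form: x_i = 8 + 8·C(i-1,1) + 18·C(i-1,2) + 12·C(i-1,3).
Continuing: 348, 566, 862, 1248.
Summing i = 1..9 (9 terms) gives 3384.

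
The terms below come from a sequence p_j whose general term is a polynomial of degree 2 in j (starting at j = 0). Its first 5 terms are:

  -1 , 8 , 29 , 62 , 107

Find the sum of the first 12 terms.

3222

1st diffs: 9, 21, 33, 45.
2nd diffs: 12, 12, 12 (constant).
So p_j = 6j^2 + 3j - 1.
Continuing: …, 164, 233, 314, 407, …, p_{11} = 758.
Summing j = 0..11 (12 terms) gives 3222.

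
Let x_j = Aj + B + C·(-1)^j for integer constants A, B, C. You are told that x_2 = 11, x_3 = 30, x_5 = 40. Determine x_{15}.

90

At j = 2, 3, 5: 2A + B + C = 11; 3A + B - C = 30; 5A + B - C = 40.
Subtracting the first from the second: A - 2C = 19.
Subtracting the second from the third: 2A = 10.
Solving: C = -7, A = 5, then B = 8.
Therefore x_{15} = 75 + 8 + (-7)·(-1) = 90.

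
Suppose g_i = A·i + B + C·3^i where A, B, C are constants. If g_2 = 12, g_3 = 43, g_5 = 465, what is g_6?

1432

Plug in i = 2, 3, 5: 2A + B + 9C = 12; 3A + B + 27C = 43; 5A + B + 243C = 465.
Subtracting the first from the second: A + 18C = 31.
Subtracting the second from the third: 2A + 216C = 422.
Solving: C = 2, A = -5, then B = 4.
Hence g_6 = -5·6 + 4 + 2·729 = 1432.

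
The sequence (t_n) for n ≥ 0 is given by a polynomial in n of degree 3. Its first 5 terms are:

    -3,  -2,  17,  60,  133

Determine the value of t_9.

1st diffs: 1, 19, 43, 73.
2nd diffs: 18, 24, 30.
3rd diffs: 6, 6 (constant).
Newton forward-difference form: t_n = -3 + 1·C(n,1) + 18·C(n,2) + 6·C(n,3).
At n = 9: n = 9, so t_9 = -3 + 9 + 648 + 504 = 1158.

1158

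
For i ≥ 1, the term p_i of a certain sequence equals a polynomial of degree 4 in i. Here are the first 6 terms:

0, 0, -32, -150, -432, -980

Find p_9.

1st diffs: 0, -32, -118, -282, -548.
2nd diffs: -32, -86, -164, -266.
3rd diffs: -54, -78, -102.
4th diffs: -24, -24 (constant).
So p_i = -i^4 + i^3 + 3i^2 - i - 2.
Evaluating at i = 9 gives p_9 = -5600.

-5600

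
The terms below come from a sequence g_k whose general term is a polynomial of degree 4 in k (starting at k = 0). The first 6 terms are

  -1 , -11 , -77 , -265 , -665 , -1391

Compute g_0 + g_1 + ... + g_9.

1st diffs: -10, -66, -188, -400, -726.
2nd diffs: -56, -122, -212, -326.
3rd diffs: -66, -90, -114.
4th diffs: -24, -24 (constant).
Newton forward-difference form: g_k = -1 + (-10)·C(k,1) + (-56)·C(k,2) + (-66)·C(k,3) + (-24)·C(k,4).
Continuing: -2581, -4397, -7025, -10675.
Summing k = 0..9 (10 terms) gives -27088.

-27088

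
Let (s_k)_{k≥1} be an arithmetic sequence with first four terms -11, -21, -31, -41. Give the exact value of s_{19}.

Common difference d = -10.
s_k = -11 + (k - 1)·(-10).
s_{19} = -11 + 18·(-10) = -191.

-191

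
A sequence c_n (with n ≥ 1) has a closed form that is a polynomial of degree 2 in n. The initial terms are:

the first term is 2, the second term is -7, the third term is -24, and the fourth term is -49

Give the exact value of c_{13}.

-634

1st diffs: -9, -17, -25.
2nd diffs: -8, -8 (constant).
Newton forward-difference form: c_n = 2 + (-9)·C(n-1,1) + (-8)·C(n-1,2).
At n = 13: n-1 = 12, so c_{13} = 2 - 108 - 528 = -634.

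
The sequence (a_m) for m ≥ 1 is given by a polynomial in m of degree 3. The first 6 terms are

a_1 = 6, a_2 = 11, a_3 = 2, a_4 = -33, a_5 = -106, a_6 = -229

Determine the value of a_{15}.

1st diffs: 5, -9, -35, -73, -123.
2nd diffs: -14, -26, -38, -50.
3rd diffs: -12, -12, -12 (constant).
Newton forward-difference form: a_m = 6 + 5·C(m-1,1) + (-14)·C(m-1,2) + (-12)·C(m-1,3).
At m = 15: m-1 = 14, so a_{15} = 6 + 70 - 1274 - 4368 = -5566.

-5566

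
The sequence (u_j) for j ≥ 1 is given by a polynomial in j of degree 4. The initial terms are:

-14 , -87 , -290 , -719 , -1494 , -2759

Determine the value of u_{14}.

-55719

1st diffs: -73, -203, -429, -775, -1265.
2nd diffs: -130, -226, -346, -490.
3rd diffs: -96, -120, -144.
4th diffs: -24, -24 (constant).
Newton forward-difference form: u_j = -14 + (-73)·C(j-1,1) + (-130)·C(j-1,2) + (-96)·C(j-1,3) + (-24)·C(j-1,4).
At j = 14: j-1 = 13, so u_{14} = -14 - 949 - 10140 - 27456 - 17160 = -55719.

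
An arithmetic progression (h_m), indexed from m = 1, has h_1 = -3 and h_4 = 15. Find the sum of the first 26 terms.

Common difference d = (15 - (-3)) / (4 - 1) = 6.
h_m = -3 + (m - 1)·6.
h_{26} = 147; S = 26·(-3 + 147)/2 = 1872.

1872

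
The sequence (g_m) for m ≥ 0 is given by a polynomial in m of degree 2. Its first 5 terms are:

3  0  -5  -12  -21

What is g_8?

1st diffs: -3, -5, -7, -9.
2nd diffs: -2, -2, -2 (constant).
Newton forward-difference form: g_m = 3 + (-3)·C(m,1) + (-2)·C(m,2).
At m = 8: m = 8, so g_8 = 3 - 24 - 56 = -77.

-77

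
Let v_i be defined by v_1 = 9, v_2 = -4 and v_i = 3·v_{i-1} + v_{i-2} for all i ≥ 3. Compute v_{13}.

Step forward from the initial values:
v_3 = -3, v_4 = -13, v_5 = -42, …, v_{10} = -16537, v_{11} = -54618, v_{12} = -180391, v_{13} = -595791.

-595791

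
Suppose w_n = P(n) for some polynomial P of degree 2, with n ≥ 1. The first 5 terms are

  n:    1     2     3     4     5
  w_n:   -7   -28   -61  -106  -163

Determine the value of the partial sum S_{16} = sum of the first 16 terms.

1st diffs: -21, -33, -45, -57.
2nd diffs: -12, -12, -12 (constant).
So w_n = -6n^2 - 3n + 2.
Continuing: …, -232, -313, -406, -511, …, w_{16} = -1582.
Summing n = 1..16 (16 terms) gives -9352.

-9352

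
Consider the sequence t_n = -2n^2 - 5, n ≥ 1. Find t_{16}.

t_{16} = -2·16^2 - 5 = -517.

-517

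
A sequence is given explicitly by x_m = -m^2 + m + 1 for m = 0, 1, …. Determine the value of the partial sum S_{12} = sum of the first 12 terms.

Over m = 0..11: Σm = 66, Σm² = 506.
Total = (-1)·506 + (1)·66 + (1)·12 = -428.

-428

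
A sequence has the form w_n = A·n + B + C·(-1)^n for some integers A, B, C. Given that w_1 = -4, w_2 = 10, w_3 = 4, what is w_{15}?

At n = 1, 2, 3: A + B - C = -4; 2A + B + C = 10; 3A + B - C = 4.
Subtracting the first from the second: A + 2C = 14.
Subtracting the second from the third: A - 2C = -6.
Solving: C = 5, A = 4, then B = -3.
Therefore w_{15} = 60 + (-3) + 5·(-1) = 52.

52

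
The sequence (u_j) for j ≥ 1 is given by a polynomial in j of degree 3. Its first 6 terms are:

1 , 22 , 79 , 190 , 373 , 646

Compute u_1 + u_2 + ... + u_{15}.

1st diffs: 21, 57, 111, 183, 273.
2nd diffs: 36, 54, 72, 90.
3rd diffs: 18, 18, 18 (constant).
Newton forward-difference form: u_j = 1 + 21·C(j-1,1) + 36·C(j-1,2) + 18·C(j-1,3).
Continuing: …, 1027, 1534, 2185, 2998, …, u_{15} = 10123.
Summing j = 1..15 (15 terms) gives 43170.

43170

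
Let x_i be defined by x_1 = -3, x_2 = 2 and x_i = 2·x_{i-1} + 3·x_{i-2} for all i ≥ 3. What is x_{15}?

x_3 = -5; x_4 = -4; x_5 = -23; …; x_{12} = -44284; x_{13} = -132863; x_{14} = -398578; x_{15} = -1195745.
(Characteristic roots are 3 and -1.)

-1195745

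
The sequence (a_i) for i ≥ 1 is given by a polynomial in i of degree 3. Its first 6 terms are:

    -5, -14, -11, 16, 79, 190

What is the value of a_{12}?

2536

1st diffs: -9, 3, 27, 63, 111.
2nd diffs: 12, 24, 36, 48.
3rd diffs: 12, 12, 12 (constant).
Newton forward-difference form: a_i = -5 + (-9)·C(i-1,1) + 12·C(i-1,2) + 12·C(i-1,3).
At i = 12: i-1 = 11, so a_{12} = -5 - 99 + 660 + 1980 = 2536.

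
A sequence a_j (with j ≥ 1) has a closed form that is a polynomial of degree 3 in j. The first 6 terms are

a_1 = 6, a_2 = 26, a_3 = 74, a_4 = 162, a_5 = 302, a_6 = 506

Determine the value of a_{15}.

7202

1st diffs: 20, 48, 88, 140, 204.
2nd diffs: 28, 40, 52, 64.
3rd diffs: 12, 12, 12 (constant).
So a_j = 2j^3 + 2j^2 + 2.
Evaluating at j = 15 gives a_{15} = 7202.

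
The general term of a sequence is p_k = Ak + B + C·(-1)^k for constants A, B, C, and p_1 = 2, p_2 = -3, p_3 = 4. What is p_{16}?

Plug in k = 1, 2, 3: A + B - C = 2; 2A + B + C = -3; 3A + B - C = 4.
Subtracting the first from the second: A + 2C = -5.
Subtracting the second from the third: A - 2C = 7.
Solving: C = -3, A = 1, then B = -2.
So p_k = 1·k + (-2) + (-3)·(-1)^k; at k=16 this is 11.

11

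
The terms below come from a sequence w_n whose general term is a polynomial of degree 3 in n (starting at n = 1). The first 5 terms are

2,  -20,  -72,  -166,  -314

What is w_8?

1st diffs: -22, -52, -94, -148.
2nd diffs: -30, -42, -54.
3rd diffs: -12, -12 (constant).
So w_n = -2n^3 - 3n^2 + n + 6.
Evaluating at n = 8 gives w_8 = -1202.

-1202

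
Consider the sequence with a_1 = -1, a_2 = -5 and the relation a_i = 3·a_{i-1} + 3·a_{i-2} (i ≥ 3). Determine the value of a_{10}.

-204525

Step forward from the initial values:
a_3 = -18; a_4 = -69; a_5 = -261; a_6 = -990; a_7 = -3753; a_8 = -14229; a_9 = -53946; a_{10} = -204525.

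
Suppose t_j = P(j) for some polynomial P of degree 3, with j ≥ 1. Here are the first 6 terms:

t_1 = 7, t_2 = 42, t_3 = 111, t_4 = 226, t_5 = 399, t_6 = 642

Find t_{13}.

5311

1st diffs: 35, 69, 115, 173, 243.
2nd diffs: 34, 46, 58, 70.
3rd diffs: 12, 12, 12 (constant).
Newton forward-difference form: t_j = 7 + 35·C(j-1,1) + 34·C(j-1,2) + 12·C(j-1,3).
At j = 13: j-1 = 12, so t_{13} = 7 + 420 + 2244 + 2640 = 5311.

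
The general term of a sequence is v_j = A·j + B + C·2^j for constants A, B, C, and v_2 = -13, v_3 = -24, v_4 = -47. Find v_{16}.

Plug in j = 2, 3, 4: 2A + B + 4C = -13; 3A + B + 8C = -24; 4A + B + 16C = -47.
Subtracting the first from the second: A + 4C = -11.
Subtracting the second from the third: A + 8C = -23.
Solving: C = -3, A = 1, then B = -3.
Therefore v_{16} = 16 + (-3) + (-3)·65536 = -196595.

-196595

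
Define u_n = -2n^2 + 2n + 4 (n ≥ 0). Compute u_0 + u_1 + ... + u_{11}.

-832

Over n = 0..11: Σn = 66, Σn² = 506.
Total = (-2)·506 + (2)·66 + (4)·12 = -832.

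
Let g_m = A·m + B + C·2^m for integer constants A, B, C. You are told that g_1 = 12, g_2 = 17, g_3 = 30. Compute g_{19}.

The three given values yield: A + B + 2C = 12; 2A + B + 4C = 17; 3A + B + 8C = 30.
Subtracting the first from the second: A + 2C = 5.
Subtracting the second from the third: A + 4C = 13.
Solving: C = 4, A = -3, then B = 7.
Therefore g_{19} = -57 + 7 + 4·524288 = 2097102.

2097102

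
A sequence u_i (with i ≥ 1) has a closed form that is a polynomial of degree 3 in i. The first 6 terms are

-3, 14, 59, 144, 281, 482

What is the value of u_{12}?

3704

1st diffs: 17, 45, 85, 137, 201.
2nd diffs: 28, 40, 52, 64.
3rd diffs: 12, 12, 12 (constant).
Newton forward-difference form: u_i = -3 + 17·C(i-1,1) + 28·C(i-1,2) + 12·C(i-1,3).
At i = 12: i-1 = 11, so u_{12} = -3 + 187 + 1540 + 1980 = 3704.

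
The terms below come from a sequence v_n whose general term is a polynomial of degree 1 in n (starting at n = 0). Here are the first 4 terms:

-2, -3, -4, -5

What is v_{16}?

-18

1st diffs: -1, -1, -1 (constant).
So v_n = -n - 2.
Evaluating at n = 16 gives v_{16} = -18.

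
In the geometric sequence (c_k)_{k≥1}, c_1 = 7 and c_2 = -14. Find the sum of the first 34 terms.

-40086361427

Common ratio r = -2.
c_k = 7·(-2)^(k-1).
S = 7·((-2)^34 - 1)/(-2 - 1) = 7·(17179869184 - 1)/(-3) = -40086361427.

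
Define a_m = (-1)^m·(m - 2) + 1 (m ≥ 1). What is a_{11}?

(-1)^11 = -1; m - 2 at m=11 is 9; so a_{11} = -8.

-8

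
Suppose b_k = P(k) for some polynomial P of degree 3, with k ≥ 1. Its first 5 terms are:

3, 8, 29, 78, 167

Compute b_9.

1163

1st diffs: 5, 21, 49, 89.
2nd diffs: 16, 28, 40.
3rd diffs: 12, 12 (constant).
So b_k = 2k^3 - 4k^2 + 3k + 2.
Evaluating at k = 9 gives b_9 = 1163.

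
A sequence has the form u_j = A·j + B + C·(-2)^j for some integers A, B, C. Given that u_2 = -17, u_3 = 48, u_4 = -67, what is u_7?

668

At j = 2, 3, 4: 2A + B + 4C = -17; 3A + B - 8C = 48; 4A + B + 16C = -67.
Subtracting the first from the second: A - 12C = 65.
Subtracting the second from the third: A + 24C = -115.
Solving: C = -5, A = 5, then B = -7.
Hence u_7 = 5·7 + (-7) + (-5)·(-128) = 668.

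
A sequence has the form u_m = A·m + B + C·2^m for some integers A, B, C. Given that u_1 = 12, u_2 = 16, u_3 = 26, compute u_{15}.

Plug in m = 1, 2, 3: A + B + 2C = 12; 2A + B + 4C = 16; 3A + B + 8C = 26.
Subtracting the first from the second: A + 2C = 4.
Subtracting the second from the third: A + 4C = 10.
Solving: C = 3, A = -2, then B = 8.
So u_m = -2·m + 8 + 3·2^m; at m=15 this is 98282.

98282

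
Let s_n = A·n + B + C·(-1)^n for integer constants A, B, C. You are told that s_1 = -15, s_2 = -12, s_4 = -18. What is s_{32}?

At n = 1, 2, 4: A + B - C = -15; 2A + B + C = -12; 4A + B + C = -18.
Subtracting the first from the second: A + 2C = 3.
Subtracting the second from the third: 2A = -6.
Solving: C = 3, A = -3, then B = -9.
Hence s_{32} = -3·32 + (-9) + 3·1 = -102.

-102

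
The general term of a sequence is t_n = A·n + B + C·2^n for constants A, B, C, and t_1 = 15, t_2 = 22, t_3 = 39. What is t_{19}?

At n = 1, 2, 3: A + B + 2C = 15; 2A + B + 4C = 22; 3A + B + 8C = 39.
Subtracting the first from the second: A + 2C = 7.
Subtracting the second from the third: A + 4C = 17.
Solving: C = 5, A = -3, then B = 8.
So t_n = -3·n + 8 + 5·2^n; at n=19 this is 2621391.

2621391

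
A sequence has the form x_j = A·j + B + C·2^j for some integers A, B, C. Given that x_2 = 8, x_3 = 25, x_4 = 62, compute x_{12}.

Plug in j = 2, 3, 4: 2A + B + 4C = 8; 3A + B + 8C = 25; 4A + B + 16C = 62.
Subtracting the first from the second: A + 4C = 17.
Subtracting the second from the third: A + 8C = 37.
Solving: C = 5, A = -3, then B = -6.
Therefore x_{12} = -36 + (-6) + 5·4096 = 20438.

20438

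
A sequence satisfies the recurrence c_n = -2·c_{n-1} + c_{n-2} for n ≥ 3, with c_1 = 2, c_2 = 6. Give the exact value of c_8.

874

Compute successive terms:
c_3 = -10, c_4 = 26, c_5 = -62, c_6 = 150, c_7 = -362, c_8 = 874.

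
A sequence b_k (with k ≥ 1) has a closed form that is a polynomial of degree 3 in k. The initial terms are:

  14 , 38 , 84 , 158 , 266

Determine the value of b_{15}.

4536

1st diffs: 24, 46, 74, 108.
2nd diffs: 22, 28, 34.
3rd diffs: 6, 6 (constant).
Newton forward-difference form: b_k = 14 + 24·C(k-1,1) + 22·C(k-1,2) + 6·C(k-1,3).
At k = 15: k-1 = 14, so b_{15} = 14 + 336 + 2002 + 2184 = 4536.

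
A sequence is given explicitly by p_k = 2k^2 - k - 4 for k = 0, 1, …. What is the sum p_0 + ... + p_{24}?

Over k = 0..24: Σk = 300, Σk² = 4900.
Total = (2)·4900 + (-1)·300 + (-4)·25 = 9400.

9400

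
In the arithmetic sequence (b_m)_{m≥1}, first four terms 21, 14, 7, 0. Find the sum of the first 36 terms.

-3654

Common difference d = -7.
b_m = 21 + (m - 1)·(-7).
b_{36} = -224; S = 36·(21 + (-224))/2 = -3654.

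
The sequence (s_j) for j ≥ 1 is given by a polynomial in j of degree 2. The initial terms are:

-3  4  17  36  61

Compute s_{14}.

556

1st diffs: 7, 13, 19, 25.
2nd diffs: 6, 6, 6 (constant).
So s_j = 3j^2 - 2j - 4.
Evaluating at j = 14 gives s_{14} = 556.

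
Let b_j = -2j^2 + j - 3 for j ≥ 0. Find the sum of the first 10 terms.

Over j = 0..9: Σj = 45, Σj² = 285.
Total = (-2)·285 + (1)·45 + (-3)·10 = -555.

-555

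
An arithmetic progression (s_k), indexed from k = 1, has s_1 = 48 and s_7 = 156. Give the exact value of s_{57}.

Common difference d = (156 - 48) / (7 - 1) = 18.
s_k = 48 + (k - 1)·18.
s_{57} = 48 + 56·18 = 1056.

1056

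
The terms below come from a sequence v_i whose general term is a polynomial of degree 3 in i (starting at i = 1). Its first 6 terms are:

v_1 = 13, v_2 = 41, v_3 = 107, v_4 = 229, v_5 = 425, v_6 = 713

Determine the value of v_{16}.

12613

1st diffs: 28, 66, 122, 196, 288.
2nd diffs: 38, 56, 74, 92.
3rd diffs: 18, 18, 18 (constant).
Newton forward-difference form: v_i = 13 + 28·C(i-1,1) + 38·C(i-1,2) + 18·C(i-1,3).
At i = 16: i-1 = 15, so v_{16} = 13 + 420 + 3990 + 8190 = 12613.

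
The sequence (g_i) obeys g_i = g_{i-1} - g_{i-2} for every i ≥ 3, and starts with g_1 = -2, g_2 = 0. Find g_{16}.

2

Compute successive terms:
g_3 = 2;  g_4 = 2;  g_5 = 0;  …;  g_{13} = -2;  g_{14} = 0;  g_{15} = 2;  g_{16} = 2.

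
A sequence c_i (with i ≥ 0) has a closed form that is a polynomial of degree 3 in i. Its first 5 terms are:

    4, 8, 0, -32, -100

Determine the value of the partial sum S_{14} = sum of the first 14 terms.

1st diffs: 4, -8, -32, -68.
2nd diffs: -12, -24, -36.
3rd diffs: -12, -12 (constant).
Newton forward-difference form: c_i = 4 + 4·C(i,1) + (-12)·C(i,2) + (-12)·C(i,3).
Continuing: …, -216, -392, -640, -972, …, c_{13} = -4312.
Summing i = 0..13 (14 terms) gives -15960.

-15960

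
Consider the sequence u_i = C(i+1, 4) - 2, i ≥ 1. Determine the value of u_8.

124

C(9, 4) = 126, so u_8 = 124.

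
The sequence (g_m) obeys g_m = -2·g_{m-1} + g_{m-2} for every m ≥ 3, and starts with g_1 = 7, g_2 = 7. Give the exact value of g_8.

693

Applying the relation repeatedly:
g_3 = -7, g_4 = 21, g_5 = -49, g_6 = 119, g_7 = -287, g_8 = 693.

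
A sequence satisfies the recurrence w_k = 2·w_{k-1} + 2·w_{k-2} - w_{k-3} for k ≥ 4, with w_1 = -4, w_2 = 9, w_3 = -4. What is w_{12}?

15134

Compute successive terms:
w_4 = 14  w_5 = 11  w_6 = 54  w_7 = 116  w_8 = 329  w_9 = 836  w_{10} = 2214  w_{11} = 5771  w_{12} = 15134.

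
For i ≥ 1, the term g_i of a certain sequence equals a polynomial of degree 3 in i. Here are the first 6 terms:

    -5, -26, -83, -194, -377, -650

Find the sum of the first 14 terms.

1st diffs: -21, -57, -111, -183, -273.
2nd diffs: -36, -54, -72, -90.
3rd diffs: -18, -18, -18 (constant).
Newton forward-difference form: g_i = -5 + (-21)·C(i-1,1) + (-36)·C(i-1,2) + (-18)·C(i-1,3).
Continuing: …, -1031, -1538, -2189, -3002, …, g_{14} = -8234.
Summing i = 1..14 (14 terms) gives -33103.

-33103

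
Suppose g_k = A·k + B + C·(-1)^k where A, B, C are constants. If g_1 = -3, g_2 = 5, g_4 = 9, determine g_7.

9

Write the equations: A + B - C = -3; 2A + B + C = 5; 4A + B + C = 9.
Subtracting the first from the second: A + 2C = 8.
Subtracting the second from the third: 2A = 4.
Solving: C = 3, A = 2, then B = -2.
So g_k = 2·k + (-2) + 3·(-1)^k; at k=7 this is 9.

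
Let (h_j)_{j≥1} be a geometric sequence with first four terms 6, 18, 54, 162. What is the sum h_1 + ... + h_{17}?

387420486

Common ratio r = 3.
h_j = 6·3^(j-1).
S = 6·(3^17 - 1)/(3 - 1) = 6·(129140163 - 1)/(2) = 387420486.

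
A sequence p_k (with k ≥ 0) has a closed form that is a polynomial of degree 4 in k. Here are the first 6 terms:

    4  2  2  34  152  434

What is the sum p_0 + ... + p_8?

6936

1st diffs: -2, 0, 32, 118, 282.
2nd diffs: 2, 32, 86, 164.
3rd diffs: 30, 54, 78.
4th diffs: 24, 24 (constant).
Newton forward-difference form: p_k = 4 + (-2)·C(k,1) + 2·C(k,2) + 30·C(k,3) + 24·C(k,4).
Continuing: 982, 1922, 3404.
Summing k = 0..8 (9 terms) gives 6936.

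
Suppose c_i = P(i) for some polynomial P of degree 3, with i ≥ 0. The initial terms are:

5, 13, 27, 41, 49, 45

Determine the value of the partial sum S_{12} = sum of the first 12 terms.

1st diffs: 8, 14, 14, 8, -4.
2nd diffs: 6, 0, -6, -12.
3rd diffs: -6, -6, -6 (constant).
Newton forward-difference form: c_i = 5 + 8·C(i,1) + 6·C(i,2) + (-6)·C(i,3).
Continuing: …, 23, -23, -99, -211, …, c_{11} = -567.
Summing i = 0..11 (12 terms) gives -1062.

-1062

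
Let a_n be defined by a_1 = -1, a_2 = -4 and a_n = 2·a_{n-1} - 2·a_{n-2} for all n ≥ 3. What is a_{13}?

Step forward from the initial values:
a_3 = -6, a_4 = -4, a_5 = 4, …, a_{10} = -64, a_{11} = -96, a_{12} = -64, a_{13} = 64.

64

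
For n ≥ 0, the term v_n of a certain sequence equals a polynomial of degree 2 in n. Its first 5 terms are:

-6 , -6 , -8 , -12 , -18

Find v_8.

1st diffs: 0, -2, -4, -6.
2nd diffs: -2, -2, -2 (constant).
Newton forward-difference form: v_n = -6 + (-2)·C(n,2).
At n = 8: n = 8, so v_8 = -6 - 56 = -62.

-62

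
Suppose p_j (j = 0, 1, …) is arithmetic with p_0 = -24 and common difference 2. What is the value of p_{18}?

12

p_j = -24 + (j - 0)·2.
p_{18} = -24 + 18·2 = 12.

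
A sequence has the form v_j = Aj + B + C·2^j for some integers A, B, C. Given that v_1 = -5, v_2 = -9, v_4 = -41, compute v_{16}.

-196577

The three given values yield: A + B + 2C = -5; 2A + B + 4C = -9; 4A + B + 16C = -41.
Subtracting the first from the second: A + 2C = -4.
Subtracting the second from the third: 2A + 12C = -32.
Solving: C = -3, A = 2, then B = -1.
So v_j = 2·j + (-1) + (-3)·2^j; at j=16 this is -196577.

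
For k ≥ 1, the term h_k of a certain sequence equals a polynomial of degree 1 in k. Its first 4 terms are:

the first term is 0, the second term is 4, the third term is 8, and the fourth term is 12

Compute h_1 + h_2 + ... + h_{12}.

1st diffs: 4, 4, 4 (constant).
So h_k = 4k - 4.
Continuing: …, 16, 20, 24, 28, …, h_{12} = 44.
Summing k = 1..12 (12 terms) gives 264.

264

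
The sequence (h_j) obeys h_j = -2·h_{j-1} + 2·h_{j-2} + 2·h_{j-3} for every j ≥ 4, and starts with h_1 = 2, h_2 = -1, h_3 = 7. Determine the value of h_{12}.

-19672

Step forward from the initial values:
h_4 = -12  h_5 = 36  h_6 = -82  h_7 = 212  h_8 = -516  h_9 = 1292  h_{10} = -3192  h_{11} = 7936  h_{12} = -19672.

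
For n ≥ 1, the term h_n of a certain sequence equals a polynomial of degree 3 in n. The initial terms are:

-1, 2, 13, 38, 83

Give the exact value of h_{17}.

4367

1st diffs: 3, 11, 25, 45.
2nd diffs: 8, 14, 20.
3rd diffs: 6, 6 (constant).
Newton forward-difference form: h_n = -1 + 3·C(n-1,1) + 8·C(n-1,2) + 6·C(n-1,3).
At n = 17: n-1 = 16, so h_{17} = -1 + 48 + 960 + 3360 = 4367.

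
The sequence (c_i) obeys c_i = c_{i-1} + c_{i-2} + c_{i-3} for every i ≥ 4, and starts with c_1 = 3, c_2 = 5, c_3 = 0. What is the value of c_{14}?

2937

Compute successive terms:
c_4 = 8; c_5 = 13; c_6 = 21; …; c_{11} = 472; c_{12} = 868; c_{13} = 1597; c_{14} = 2937.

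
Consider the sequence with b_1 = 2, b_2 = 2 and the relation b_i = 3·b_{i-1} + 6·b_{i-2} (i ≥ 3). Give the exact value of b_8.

25218

Iterate the recurrence:
b_3 = 18  b_4 = 66  b_5 = 306  b_6 = 1314  b_7 = 5778  b_8 = 25218.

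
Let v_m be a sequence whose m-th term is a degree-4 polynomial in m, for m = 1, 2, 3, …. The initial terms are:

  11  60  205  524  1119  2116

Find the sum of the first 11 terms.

55484

1st diffs: 49, 145, 319, 595, 997.
2nd diffs: 96, 174, 276, 402.
3rd diffs: 78, 102, 126.
4th diffs: 24, 24 (constant).
Newton forward-difference form: v_m = 11 + 49·C(m-1,1) + 96·C(m-1,2) + 78·C(m-1,3) + 24·C(m-1,4).
Continuing: …, 3665, 5940, 9139, 13484, …, v_{11} = 19221.
Summing m = 1..11 (11 terms) gives 55484.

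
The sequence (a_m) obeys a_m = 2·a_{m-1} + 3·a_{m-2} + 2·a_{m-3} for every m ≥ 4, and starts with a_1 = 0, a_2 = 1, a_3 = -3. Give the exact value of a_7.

-127

Iterate the recurrence:
a_4 = -3;  a_5 = -13;  a_6 = -41;  a_7 = -127.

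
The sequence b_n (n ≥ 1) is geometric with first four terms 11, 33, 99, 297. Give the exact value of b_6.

Common ratio r = 3.
b_n = 11·3^(n-1).
b_6 = 11·3^5 = 2673.

2673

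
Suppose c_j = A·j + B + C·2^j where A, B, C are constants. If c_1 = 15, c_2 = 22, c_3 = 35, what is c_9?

1553

Plug in j = 1, 2, 3: A + B + 2C = 15; 2A + B + 4C = 22; 3A + B + 8C = 35.
Subtracting the first from the second: A + 2C = 7.
Subtracting the second from the third: A + 4C = 13.
Solving: C = 3, A = 1, then B = 8.
Hence c_9 = 1·9 + 8 + 3·512 = 1553.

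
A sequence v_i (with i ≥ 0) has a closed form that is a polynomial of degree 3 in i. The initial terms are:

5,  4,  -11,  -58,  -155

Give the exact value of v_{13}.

-6248

1st diffs: -1, -15, -47, -97.
2nd diffs: -14, -32, -50.
3rd diffs: -18, -18 (constant).
Newton forward-difference form: v_i = 5 + (-1)·C(i,1) + (-14)·C(i,2) + (-18)·C(i,3).
At i = 13: i = 13, so v_{13} = 5 - 13 - 1092 - 5148 = -6248.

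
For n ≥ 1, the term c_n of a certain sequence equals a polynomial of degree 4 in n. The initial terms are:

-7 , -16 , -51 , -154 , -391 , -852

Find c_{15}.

-41811

1st diffs: -9, -35, -103, -237, -461.
2nd diffs: -26, -68, -134, -224.
3rd diffs: -42, -66, -90.
4th diffs: -24, -24 (constant).
So c_n = -n^4 + 3n^3 - 6n^2 + 3n - 6.
Evaluating at n = 15 gives c_{15} = -41811.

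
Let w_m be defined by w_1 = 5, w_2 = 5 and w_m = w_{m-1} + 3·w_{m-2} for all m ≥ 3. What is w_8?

Applying the relation repeatedly:
w_3 = 20; w_4 = 35; w_5 = 95; w_6 = 200; w_7 = 485; w_8 = 1085.

1085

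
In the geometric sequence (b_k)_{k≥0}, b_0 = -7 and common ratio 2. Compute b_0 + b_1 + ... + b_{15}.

b_k = (-7)·2^(k-0).
S = (-7)·(2^16 - 1)/(2 - 1) = (-7)·(65536 - 1)/(1) = -458745.

-458745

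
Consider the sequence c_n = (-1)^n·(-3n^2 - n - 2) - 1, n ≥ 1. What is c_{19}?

(-1)^19 = -1; -3n^2 - n - 2 at n=19 is -1104; so c_{19} = 1103.

1103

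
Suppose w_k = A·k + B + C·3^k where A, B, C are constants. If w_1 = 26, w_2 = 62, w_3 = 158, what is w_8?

32858

The three given values yield: A + B + 3C = 26; 2A + B + 9C = 62; 3A + B + 27C = 158.
Subtracting the first from the second: A + 6C = 36.
Subtracting the second from the third: A + 18C = 96.
Solving: C = 5, A = 6, then B = 5.
So w_k = 6·k + 5 + 5·3^k; at k=8 this is 32858.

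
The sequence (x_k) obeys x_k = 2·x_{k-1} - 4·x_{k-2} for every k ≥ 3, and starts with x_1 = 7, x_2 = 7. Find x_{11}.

-3584

Iterate the recurrence:
x_3 = -14  x_4 = -56  x_5 = -56  x_6 = 112  x_7 = 448  x_8 = 448  x_9 = -896  x_{10} = -3584  x_{11} = -3584.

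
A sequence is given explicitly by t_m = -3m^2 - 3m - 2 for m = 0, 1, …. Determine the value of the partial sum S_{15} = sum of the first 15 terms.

-3390

Over m = 0..14: Σm = 105, Σm² = 1015.
Total = (-3)·1015 + (-3)·105 + (-2)·15 = -3390.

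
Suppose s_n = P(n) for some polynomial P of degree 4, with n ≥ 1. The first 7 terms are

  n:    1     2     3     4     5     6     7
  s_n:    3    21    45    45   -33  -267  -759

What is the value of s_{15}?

1st diffs: 18, 24, 0, -78, -234, -492.
2nd diffs: 6, -24, -78, -156, -258.
3rd diffs: -30, -54, -78, -102.
4th diffs: -24, -24, -24 (constant).
So s_n = -n^4 + 5n^3 - 2n^2 + 4n - 3.
Evaluating at n = 15 gives s_{15} = -34143.

-34143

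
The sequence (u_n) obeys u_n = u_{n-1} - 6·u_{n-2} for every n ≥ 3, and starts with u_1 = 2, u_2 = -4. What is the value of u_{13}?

-12088

Compute successive terms:
u_3 = -16; u_4 = 8; u_5 = 104; …; u_{10} = 7928; u_{11} = -7096; u_{12} = -54664; u_{13} = -12088.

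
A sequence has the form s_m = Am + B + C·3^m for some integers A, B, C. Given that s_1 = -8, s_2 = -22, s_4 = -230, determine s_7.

Plug in m = 1, 2, 4: A + B + 3C = -8; 2A + B + 9C = -22; 4A + B + 81C = -230.
Subtracting the first from the second: A + 6C = -14.
Subtracting the second from the third: 2A + 72C = -208.
Solving: C = -3, A = 4, then B = -3.
Hence s_7 = 4·7 + (-3) + (-3)·2187 = -6536.

-6536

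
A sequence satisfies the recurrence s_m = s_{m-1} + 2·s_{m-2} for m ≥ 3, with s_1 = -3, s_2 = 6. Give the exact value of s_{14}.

8196

s_3 = 0, s_4 = 12, s_5 = 12, …, s_{11} = 1020, s_{12} = 2052, s_{13} = 4092, s_{14} = 8196.
(Characteristic roots are 2 and -1.)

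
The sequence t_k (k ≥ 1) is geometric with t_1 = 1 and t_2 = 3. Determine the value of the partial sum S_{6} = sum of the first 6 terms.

Common ratio r = 3.
t_k = 1·3^(k-1).
S = 1·(3^6 - 1)/(3 - 1) = 1·(729 - 1)/(2) = 364.

364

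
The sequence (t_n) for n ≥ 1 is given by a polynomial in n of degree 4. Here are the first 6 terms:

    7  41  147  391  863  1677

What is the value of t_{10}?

1st diffs: 34, 106, 244, 472, 814.
2nd diffs: 72, 138, 228, 342.
3rd diffs: 66, 90, 114.
4th diffs: 24, 24 (constant).
So t_n = n^4 + n^3 + 5n^2 - 3n + 3.
Evaluating at n = 10 gives t_{10} = 11473.

11473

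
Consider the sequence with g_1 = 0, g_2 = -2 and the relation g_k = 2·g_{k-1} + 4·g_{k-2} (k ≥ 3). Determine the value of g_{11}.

-56320

g_3 = -4;  g_4 = -16;  g_5 = -48;  g_6 = -160;  g_7 = -512;  g_8 = -1664;  g_9 = -5376;  g_{10} = -17408;  g_{11} = -56320.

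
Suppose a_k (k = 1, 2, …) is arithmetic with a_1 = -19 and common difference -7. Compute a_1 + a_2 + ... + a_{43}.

-7138

a_k = -19 + (k - 1)·(-7).
a_{43} = -313; S = 43·(-19 + (-313))/2 = -7138.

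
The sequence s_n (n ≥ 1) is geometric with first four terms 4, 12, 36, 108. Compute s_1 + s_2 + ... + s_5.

484

Common ratio r = 3.
s_n = 4·3^(n-1).
S = 4·(3^5 - 1)/(3 - 1) = 4·(243 - 1)/(2) = 484.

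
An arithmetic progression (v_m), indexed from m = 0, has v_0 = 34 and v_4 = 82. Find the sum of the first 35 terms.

Common difference d = (82 - 34) / (4 - 0) = 12.
v_m = 34 + (m - 0)·12.
v_{34} = 442; S = 35·(34 + 442)/2 = 8330.

8330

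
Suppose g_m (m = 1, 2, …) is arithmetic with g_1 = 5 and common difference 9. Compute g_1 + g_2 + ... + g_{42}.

7959

g_m = 5 + (m - 1)·9.
g_{42} = 374; S = 42·(5 + 374)/2 = 7959.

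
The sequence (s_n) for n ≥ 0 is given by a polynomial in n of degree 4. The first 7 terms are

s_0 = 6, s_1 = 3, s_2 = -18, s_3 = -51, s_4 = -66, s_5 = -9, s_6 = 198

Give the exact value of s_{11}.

1st diffs: -3, -21, -33, -15, 57, 207.
2nd diffs: -18, -12, 18, 72, 150.
3rd diffs: 6, 30, 54, 78.
4th diffs: 24, 24, 24 (constant).
Newton forward-difference form: s_n = 6 + (-3)·C(n,1) + (-18)·C(n,2) + 6·C(n,3) + 24·C(n,4).
At n = 11: n = 11, so s_{11} = 6 - 33 - 990 + 990 + 7920 = 7893.

7893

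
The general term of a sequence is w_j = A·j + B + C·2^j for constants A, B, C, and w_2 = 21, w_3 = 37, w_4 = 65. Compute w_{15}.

At j = 2, 3, 4: 2A + B + 4C = 21; 3A + B + 8C = 37; 4A + B + 16C = 65.
Subtracting the first from the second: A + 4C = 16.
Subtracting the second from the third: A + 8C = 28.
Solving: C = 3, A = 4, then B = 1.
So w_j = 4·j + 1 + 3·2^j; at j=15 this is 98365.

98365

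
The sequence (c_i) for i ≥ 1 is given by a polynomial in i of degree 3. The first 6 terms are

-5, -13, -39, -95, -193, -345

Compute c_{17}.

-9013

1st diffs: -8, -26, -56, -98, -152.
2nd diffs: -18, -30, -42, -54.
3rd diffs: -12, -12, -12 (constant).
Newton forward-difference form: c_i = -5 + (-8)·C(i-1,1) + (-18)·C(i-1,2) + (-12)·C(i-1,3).
At i = 17: i-1 = 16, so c_{17} = -5 - 128 - 2160 - 6720 = -9013.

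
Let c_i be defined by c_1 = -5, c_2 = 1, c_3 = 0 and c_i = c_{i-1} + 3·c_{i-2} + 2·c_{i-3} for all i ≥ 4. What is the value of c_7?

-55

c_4 = -7, c_5 = -5, c_6 = -26, c_7 = -55.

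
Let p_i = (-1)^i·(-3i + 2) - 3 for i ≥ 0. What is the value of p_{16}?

(-1)^16 = 1; -3i + 2 at i=16 is -46; so p_{16} = -49.

-49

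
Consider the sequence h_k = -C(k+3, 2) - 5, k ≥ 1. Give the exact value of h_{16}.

-176

C(19, 2) = 171, so h_{16} = -176.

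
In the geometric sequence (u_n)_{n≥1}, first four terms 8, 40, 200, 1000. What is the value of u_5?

5000

Common ratio r = 5.
u_n = 8·5^(n-1).
u_5 = 8·5^4 = 5000.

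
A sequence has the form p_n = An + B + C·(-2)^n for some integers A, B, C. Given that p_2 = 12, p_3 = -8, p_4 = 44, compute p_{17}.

At n = 2, 3, 4: 2A + B + 4C = 12; 3A + B - 8C = -8; 4A + B + 16C = 44.
Subtracting the first from the second: A - 12C = -20.
Subtracting the second from the third: A + 24C = 52.
Solving: C = 2, A = 4, then B = -4.
So p_n = 4·n + (-4) + 2·(-2)^n; at n=17 this is -262080.

-262080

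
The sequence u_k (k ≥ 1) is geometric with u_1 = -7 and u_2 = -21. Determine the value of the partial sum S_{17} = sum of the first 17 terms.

Common ratio r = 3.
u_k = (-7)·3^(k-1).
S = (-7)·(3^17 - 1)/(3 - 1) = (-7)·(129140163 - 1)/(2) = -451990567.

-451990567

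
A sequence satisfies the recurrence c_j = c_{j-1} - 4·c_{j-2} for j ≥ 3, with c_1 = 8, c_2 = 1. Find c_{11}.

c_3 = -31  c_4 = -35  c_5 = 89  c_6 = 229  c_7 = -127  c_8 = -1043  c_9 = -535  c_{10} = 3637  c_{11} = 5777.

5777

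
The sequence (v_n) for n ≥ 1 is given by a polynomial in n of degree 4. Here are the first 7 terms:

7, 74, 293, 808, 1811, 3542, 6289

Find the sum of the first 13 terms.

213525

1st diffs: 67, 219, 515, 1003, 1731, 2747.
2nd diffs: 152, 296, 488, 728, 1016.
3rd diffs: 144, 192, 240, 288.
4th diffs: 48, 48, 48 (constant).
Newton forward-difference form: v_n = 7 + 67·C(n-1,1) + 152·C(n-1,2) + 144·C(n-1,3) + 48·C(n-1,4).
Continuing: …, 10388, 16223, 24226, 34877, …, v_{13} = 66283.
Summing n = 1..13 (13 terms) gives 213525.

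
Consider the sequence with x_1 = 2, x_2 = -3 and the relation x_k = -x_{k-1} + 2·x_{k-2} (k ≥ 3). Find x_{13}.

Compute successive terms:
x_3 = 7;  x_4 = -13;  x_5 = 27;  …;  x_{10} = -853;  x_{11} = 1707;  x_{12} = -3413;  x_{13} = 6827.
(Characteristic roots are 1 and -2.)

6827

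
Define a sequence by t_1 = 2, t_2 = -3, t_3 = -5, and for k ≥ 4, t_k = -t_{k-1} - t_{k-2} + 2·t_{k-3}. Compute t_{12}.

123

Iterate the recurrence:
t_4 = 12  t_5 = -13  t_6 = -9  t_7 = 46  t_8 = -63  t_9 = -1  t_{10} = 156  t_{11} = -281  t_{12} = 123.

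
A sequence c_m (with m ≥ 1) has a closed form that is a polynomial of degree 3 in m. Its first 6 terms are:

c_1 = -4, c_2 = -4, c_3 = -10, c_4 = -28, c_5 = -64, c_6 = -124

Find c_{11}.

1st diffs: 0, -6, -18, -36, -60.
2nd diffs: -6, -12, -18, -24.
3rd diffs: -6, -6, -6 (constant).
Newton forward-difference form: c_m = -4 + (-6)·C(m-1,2) + (-6)·C(m-1,3).
At m = 11: m-1 = 10, so c_{11} = -4 - 270 - 720 = -994.

-994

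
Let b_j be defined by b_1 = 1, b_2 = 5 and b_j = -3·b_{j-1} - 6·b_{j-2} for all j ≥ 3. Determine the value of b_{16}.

1756161

Applying the relation repeatedly:
b_3 = -21, b_4 = 33, b_5 = 27, …, b_{13} = 153819, b_{14} = -337527, b_{15} = 89667, b_{16} = 1756161.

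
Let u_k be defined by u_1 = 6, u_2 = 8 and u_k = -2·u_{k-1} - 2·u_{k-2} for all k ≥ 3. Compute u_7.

Applying the relation repeatedly:
u_3 = -28;  u_4 = 40;  u_5 = -24;  u_6 = -32;  u_7 = 112.

112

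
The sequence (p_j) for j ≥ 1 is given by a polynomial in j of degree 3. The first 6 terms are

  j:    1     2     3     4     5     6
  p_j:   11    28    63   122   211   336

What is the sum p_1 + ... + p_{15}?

18330

1st diffs: 17, 35, 59, 89, 125.
2nd diffs: 18, 24, 30, 36.
3rd diffs: 6, 6, 6 (constant).
Newton forward-difference form: p_j = 11 + 17·C(j-1,1) + 18·C(j-1,2) + 6·C(j-1,3).
Continuing: …, 503, 718, 987, 1316, …, p_{15} = 4071.
Summing j = 1..15 (15 terms) gives 18330.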